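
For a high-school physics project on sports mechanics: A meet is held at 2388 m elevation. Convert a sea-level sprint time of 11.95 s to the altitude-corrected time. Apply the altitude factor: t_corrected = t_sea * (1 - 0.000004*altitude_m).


Correction factor = 1 - 0.000004 * 2388 = 0.990448
t_corrected = t_sea * factor = 11.95 * 0.990448
t_corrected = 11.8359 s

11.8359 s


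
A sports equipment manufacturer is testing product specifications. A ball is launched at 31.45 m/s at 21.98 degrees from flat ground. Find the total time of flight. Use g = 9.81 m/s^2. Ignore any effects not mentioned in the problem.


T = 2*v*sin(theta)/g
sin(theta) = sin(21.98 deg) = 0.3743
T = 2*31.45*0.3743 / 9.81
T = 23.5424 / 9.81 = 2.3998 s

2.3998 s


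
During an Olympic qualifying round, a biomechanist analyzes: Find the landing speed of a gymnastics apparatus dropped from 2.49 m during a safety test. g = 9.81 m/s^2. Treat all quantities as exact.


v = sqrt(2 * g * h)
v = sqrt(2 * 9.81 * 2.49)
v = sqrt(48.8538) = 6.9895 m/s

6.9895 m/s


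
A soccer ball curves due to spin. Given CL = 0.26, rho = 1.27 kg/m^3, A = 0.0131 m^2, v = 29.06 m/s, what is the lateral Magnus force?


FM = 0.5 * CL * rho * A * v^2
FM = 0.5 * 0.26 * 1.27 * 0.0131 * 29.06^2
v^2 = 844.4836
FM = 0.5 * 0.26 * 1.27 * 0.0131 * 844.4836 = 1.8265 N

1.8265 N


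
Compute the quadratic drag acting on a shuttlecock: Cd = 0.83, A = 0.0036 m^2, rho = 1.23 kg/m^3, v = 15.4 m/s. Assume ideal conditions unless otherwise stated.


Fd = 0.5 * Cd * rho * A * v^2
Fd = 0.5 * 0.83 * 1.23 * 0.0036 * 15.4^2
v^2 = 237.16
Fd = 0.5 * 0.83 * 1.23 * 0.0036 * 237.16 = 0.4358 N

0.4358 N


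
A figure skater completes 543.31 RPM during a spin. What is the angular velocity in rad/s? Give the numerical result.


omega = RPM * 2 * pi / 60
omega = 543.31 * 2 * 3.14159 / 60
omega = 3413.7174 / 60 = 56.8953 rad/s

56.8953 rad/s


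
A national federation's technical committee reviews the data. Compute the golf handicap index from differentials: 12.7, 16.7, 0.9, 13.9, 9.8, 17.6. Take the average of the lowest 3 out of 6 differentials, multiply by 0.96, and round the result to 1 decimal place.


All differentials: 12.7, 16.7, 0.9, 13.9, 9.8, 17.6
Sorted: 0.9, 9.8, 12.7, 13.9, 16.7, 17.6
Best 3: 0.9, 9.8, 12.7
Average of best = 23.4 / 3 = 7.8
Raw index = 7.8 * 0.96 = 7.488
Handicap index = round(7.488, 1) = 7.5

7.5


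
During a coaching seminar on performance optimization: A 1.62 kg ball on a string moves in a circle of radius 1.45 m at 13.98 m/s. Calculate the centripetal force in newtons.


Fc = m * v^2 / r
v^2 = 13.98^2 = 195.4404
Fc = 1.62 * 195.4404 / 1.45
Fc = 316.6134 / 1.45 = 218.3541 N

218.3541 N


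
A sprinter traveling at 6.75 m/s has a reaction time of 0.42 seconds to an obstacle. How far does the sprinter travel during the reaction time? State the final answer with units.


d = v * t
d = 6.75 * 0.42
d = 2.835 m

2.835 m


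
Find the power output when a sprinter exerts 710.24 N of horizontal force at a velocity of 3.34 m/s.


P = F * v
P = 710.24 * 3.34
P = 2372.2016 W

2372.2016 W


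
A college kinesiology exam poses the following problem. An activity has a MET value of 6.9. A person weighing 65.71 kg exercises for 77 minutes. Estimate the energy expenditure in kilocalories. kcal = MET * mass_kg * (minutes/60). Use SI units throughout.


kcal = MET * mass * time_hr
Convert time: 77 min = 1.2833 hr
kcal = 6.9 * 65.71 * 1.2833
kcal = 581.8621 kcal

581.8621 kcal


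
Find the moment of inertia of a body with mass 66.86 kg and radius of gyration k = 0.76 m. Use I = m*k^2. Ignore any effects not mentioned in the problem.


I = m * k^2
I = 66.86 * 0.76^2
I = 66.86 * 0.5776 = 38.6183 kg*m^2

38.6183 kg*m^2


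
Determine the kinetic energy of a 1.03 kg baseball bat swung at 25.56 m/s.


KE = 0.5 * m * v^2
KE = 0.5 * 1.03 * 25.56^2
KE = 0.5 * 1.03 * 653.3136 = 336.4565 J

336.4565 J


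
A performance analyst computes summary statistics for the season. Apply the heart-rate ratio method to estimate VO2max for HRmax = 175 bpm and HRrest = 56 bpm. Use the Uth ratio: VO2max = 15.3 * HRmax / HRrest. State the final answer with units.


VO2max = 15.3 * HRmax / HRrest
VO2max = 15.3 * 175 / 56
VO2max = 2677.5 / 56 = 47.8125 mL/kg/min

47.8125 mL/kg/min


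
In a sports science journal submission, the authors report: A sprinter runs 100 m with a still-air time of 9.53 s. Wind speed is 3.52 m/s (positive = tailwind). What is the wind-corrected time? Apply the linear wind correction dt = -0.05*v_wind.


dt = -0.05 * v_wind = -0.05 * 3.52 = -0.176 s
t_corrected = t_still + dt = 9.53 + (-0.176)
t_corrected = 9.354 s

9.354 s


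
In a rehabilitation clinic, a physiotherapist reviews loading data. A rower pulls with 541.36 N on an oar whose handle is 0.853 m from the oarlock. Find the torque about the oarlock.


tau = F * d
tau = 541.36 * 0.853
tau = 461.7801 N*m

461.7801 N*m


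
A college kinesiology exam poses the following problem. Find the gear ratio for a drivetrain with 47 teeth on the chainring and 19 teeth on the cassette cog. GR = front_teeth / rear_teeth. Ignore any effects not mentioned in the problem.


GR = front_teeth / rear_teeth
GR = 47 / 19
GR = 2.4737

2.4737


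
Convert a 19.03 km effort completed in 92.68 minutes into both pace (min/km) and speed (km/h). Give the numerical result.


Pace = time / distance = 92.68 min / 19.03 km = 4.8702 min/km
Speed = distance / time_in_hours = 19.03 / 1.5447 hr
Speed = 12.3198 km/h

4.8702 min/km, 12.3198 km/h


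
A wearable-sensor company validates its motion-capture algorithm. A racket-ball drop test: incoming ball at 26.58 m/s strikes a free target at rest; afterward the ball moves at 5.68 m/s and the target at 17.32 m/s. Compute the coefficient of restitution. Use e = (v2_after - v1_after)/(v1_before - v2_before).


e = (v2_after - v1_after) / (v1_before - v2_before)
Numerator = 17.32 - 5.68 = 11.64
Denominator = 26.58 - 0 = 26.58
e = 11.64 / 26.58 = 0.4379

0.4379


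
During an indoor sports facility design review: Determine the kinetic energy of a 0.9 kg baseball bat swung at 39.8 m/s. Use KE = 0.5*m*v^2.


KE = 0.5 * m * v^2
KE = 0.5 * 0.9 * 39.8^2
KE = 0.5 * 0.9 * 1584.04 = 712.818 J

712.818 J


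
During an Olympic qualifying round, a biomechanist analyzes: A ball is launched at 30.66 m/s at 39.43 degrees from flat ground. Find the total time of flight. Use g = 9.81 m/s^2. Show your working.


T = 2*v*sin(theta)/g
sin(theta) = sin(39.43 deg) = 0.6351
T = 2*30.66*0.6351 / 9.81
T = 38.9465 / 9.81 = 3.9701 s

3.9701 s


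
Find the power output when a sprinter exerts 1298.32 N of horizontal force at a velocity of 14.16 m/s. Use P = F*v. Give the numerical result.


P = F * v
P = 1298.32 * 14.16
P = 18384.2112 W

18384.2112 W


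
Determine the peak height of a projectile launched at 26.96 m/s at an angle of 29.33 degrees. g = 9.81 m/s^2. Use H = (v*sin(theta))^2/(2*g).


H = (v*sin(theta))^2 / (2*g)
vy = v*sin(theta) = 26.96 * sin(29.33 deg) = 13.2061 m/s
H = vy^2 / (2*g) = 174.4 / (2*9.81)
H = 174.4 / 19.62 = 8.8889 m

8.8889 m


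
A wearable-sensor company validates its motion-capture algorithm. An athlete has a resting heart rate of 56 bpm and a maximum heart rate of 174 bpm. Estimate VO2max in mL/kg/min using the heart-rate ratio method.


VO2max = 15.3 * HRmax / HRrest
VO2max = 15.3 * 174 / 56
VO2max = 2662.2 / 56 = 47.5393 mL/kg/min

47.5393 mL/kg/min


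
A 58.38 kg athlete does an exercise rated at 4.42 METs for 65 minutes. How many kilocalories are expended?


kcal = MET * mass * time_hr
Convert time: 65 min = 1.0833 hr
kcal = 4.42 * 58.38 * 1.0833
kcal = 279.5429 kcal

279.5429 kcal


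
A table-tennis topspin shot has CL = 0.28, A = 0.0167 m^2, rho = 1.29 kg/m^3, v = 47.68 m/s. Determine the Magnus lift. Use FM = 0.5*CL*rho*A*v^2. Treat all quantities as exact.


FM = 0.5 * CL * rho * A * v^2
FM = 0.5 * 0.28 * 1.29 * 0.0167 * 47.68^2
v^2 = 2273.3824
FM = 0.5 * 0.28 * 1.29 * 0.0167 * 2273.3824 = 6.8566 N

6.8566 N


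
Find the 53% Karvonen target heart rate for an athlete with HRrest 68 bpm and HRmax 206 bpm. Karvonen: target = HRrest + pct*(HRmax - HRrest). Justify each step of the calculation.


Target = HRrest + pct*(HRmax - HRrest)
Heart rate reserve = HRmax - HRrest = 206 - 68 = 138 bpm
Fraction = 53% = 0.53
Target = 68 + 0.53 * 138
Target = 68 + 73.14 = 141.14 bpm

141.14 bpm


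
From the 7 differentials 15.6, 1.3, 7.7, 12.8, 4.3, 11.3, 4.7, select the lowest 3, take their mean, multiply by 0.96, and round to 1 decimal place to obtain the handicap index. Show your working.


All differentials: 15.6, 1.3, 7.7, 12.8, 4.3, 11.3, 4.7
Sorted: 1.3, 4.3, 4.7, 7.7, 11.3, 12.8, 15.6
Best 3: 1.3, 4.3, 4.7
Average of best = 10.3 / 3 = 3.4333
Raw index = 3.4333 * 0.96 = 3.296
Handicap index = round(3.296, 1) = 3.3

3.3


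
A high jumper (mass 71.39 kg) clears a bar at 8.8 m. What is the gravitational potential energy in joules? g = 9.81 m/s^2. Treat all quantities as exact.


PE = m * g * h
PE = 71.39 * 9.81 * 8.8
PE = 700.3359 * 8.8 = 6162.9559 J

6162.9559 J


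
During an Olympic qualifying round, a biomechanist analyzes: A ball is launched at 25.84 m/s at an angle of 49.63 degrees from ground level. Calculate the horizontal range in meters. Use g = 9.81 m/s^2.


R = v^2 * sin(2*theta) / g
Convert angle to radians: theta = 49.63 deg = 0.8662 rad
sin(2*theta) = sin(1.7324) = 0.987
R = 25.84^2 * 0.987 / 9.81
R = 667.7056 * 0.987 / 9.81 = 67.1768 m

67.1768 m


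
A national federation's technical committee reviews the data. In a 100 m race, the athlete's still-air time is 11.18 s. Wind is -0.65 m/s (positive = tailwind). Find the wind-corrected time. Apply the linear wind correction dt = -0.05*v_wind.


dt = -0.05 * v_wind = -0.05 * -0.65 = 0.0325 s
t_corrected = t_still + dt = 11.18 + (0.0325)
t_corrected = 11.2125 s

11.2125 s


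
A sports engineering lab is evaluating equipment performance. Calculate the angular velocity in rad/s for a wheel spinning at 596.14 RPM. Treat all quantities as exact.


omega = RPM * 2 * pi / 60
omega = 596.14 * 2 * 3.14159 / 60
omega = 3745.6581 / 60 = 62.4276 rad/s

62.4276 rad/s


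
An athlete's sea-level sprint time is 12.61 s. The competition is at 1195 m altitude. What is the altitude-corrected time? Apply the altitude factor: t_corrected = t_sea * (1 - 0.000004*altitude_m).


Correction factor = 1 - 0.000004 * 1195 = 0.99522
t_corrected = t_sea * factor = 12.61 * 0.99522
t_corrected = 12.5497 s

12.5497 s


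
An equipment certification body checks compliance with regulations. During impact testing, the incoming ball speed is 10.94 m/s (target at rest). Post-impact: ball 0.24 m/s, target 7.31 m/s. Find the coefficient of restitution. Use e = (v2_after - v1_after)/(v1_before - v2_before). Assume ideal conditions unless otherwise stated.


e = (v2_after - v1_after) / (v1_before - v2_before)
Numerator = 7.31 - 0.24 = 7.07
Denominator = 10.94 - 0 = 10.94
e = 7.07 / 10.94 = 0.6463

0.6463


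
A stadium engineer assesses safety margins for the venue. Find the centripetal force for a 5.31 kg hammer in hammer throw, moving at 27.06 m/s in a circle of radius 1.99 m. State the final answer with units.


Fc = m * v^2 / r
v^2 = 27.06^2 = 732.2436
Fc = 5.31 * 732.2436 / 1.99
Fc = 3888.2135 / 1.99 = 1953.8761 N

1953.8761 N


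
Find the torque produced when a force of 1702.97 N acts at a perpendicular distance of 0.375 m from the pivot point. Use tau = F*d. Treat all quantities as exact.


tau = F * d
tau = 1702.97 * 0.375
tau = 638.6137 N*m

638.6137 N*m


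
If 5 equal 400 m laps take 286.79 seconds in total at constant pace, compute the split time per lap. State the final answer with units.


Split time = total_time / n_laps = 286.79 / 5
Split time = 57.358 s per lap

57.358 s


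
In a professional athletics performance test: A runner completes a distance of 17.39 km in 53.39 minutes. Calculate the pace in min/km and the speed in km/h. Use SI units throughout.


Pace = time / distance = 53.39 min / 17.39 km = 3.0702 min/km
Speed = distance / time_in_hours = 17.39 / 0.8898 hr
Speed = 19.543 km/h

3.0702 min/km, 19.543 km/h


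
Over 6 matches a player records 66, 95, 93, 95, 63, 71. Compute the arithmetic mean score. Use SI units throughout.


Average = sum / n
Sum = 483
Average = 483 / 6 = 80.5

80.5


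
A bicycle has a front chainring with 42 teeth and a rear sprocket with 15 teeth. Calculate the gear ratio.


GR = front_teeth / rear_teeth
GR = 42 / 15
GR = 2.8

2.8


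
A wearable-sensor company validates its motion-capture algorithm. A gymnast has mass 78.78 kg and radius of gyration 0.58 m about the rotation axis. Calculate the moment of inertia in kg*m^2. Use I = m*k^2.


I = m * k^2
I = 78.78 * 0.58^2
I = 78.78 * 0.3364 = 26.5016 kg*m^2

26.5016 kg*m^2


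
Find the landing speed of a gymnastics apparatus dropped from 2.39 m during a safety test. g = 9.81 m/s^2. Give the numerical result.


v = sqrt(2 * g * h)
v = sqrt(2 * 9.81 * 2.39)
v = sqrt(46.8918) = 6.8478 m/s

6.8478 m/s


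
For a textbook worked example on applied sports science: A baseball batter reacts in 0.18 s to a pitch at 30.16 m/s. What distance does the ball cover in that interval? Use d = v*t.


d = v * t
d = 30.16 * 0.18
d = 5.4288 m

5.4288 m


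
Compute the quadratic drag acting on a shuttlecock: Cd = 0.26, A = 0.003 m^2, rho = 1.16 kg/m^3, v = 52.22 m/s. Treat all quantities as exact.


Fd = 0.5 * Cd * rho * A * v^2
Fd = 0.5 * 0.26 * 1.16 * 0.003 * 52.22^2
v^2 = 2726.9284
Fd = 0.5 * 0.26 * 1.16 * 0.003 * 2726.9284 = 1.2337 N

1.2337 N


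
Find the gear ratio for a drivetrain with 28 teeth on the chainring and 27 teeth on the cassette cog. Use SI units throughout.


GR = front_teeth / rear_teeth
GR = 28 / 27
GR = 1.037

1.037


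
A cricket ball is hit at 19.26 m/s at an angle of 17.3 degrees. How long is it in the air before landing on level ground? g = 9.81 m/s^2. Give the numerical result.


T = 2*v*sin(theta)/g
sin(theta) = sin(17.3 deg) = 0.2974
T = 2*19.26*0.2974 / 9.81
T = 11.4549 / 9.81 = 1.1677 s

1.1677 s


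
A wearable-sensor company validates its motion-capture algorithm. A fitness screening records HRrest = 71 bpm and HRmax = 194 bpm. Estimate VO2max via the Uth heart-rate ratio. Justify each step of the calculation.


VO2max = 15.3 * HRmax / HRrest
VO2max = 15.3 * 194 / 71
VO2max = 2968.2 / 71 = 41.8056 mL/kg/min

41.8056 mL/kg/min


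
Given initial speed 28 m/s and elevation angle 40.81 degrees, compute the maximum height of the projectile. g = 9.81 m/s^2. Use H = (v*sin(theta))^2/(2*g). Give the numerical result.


H = (v*sin(theta))^2 / (2*g)
vy = v*sin(theta) = 28 * sin(40.81 deg) = 18.2995 m/s
H = vy^2 / (2*g) = 334.8708 / (2*9.81)
H = 334.8708 / 19.62 = 17.0678 m

17.0678 m


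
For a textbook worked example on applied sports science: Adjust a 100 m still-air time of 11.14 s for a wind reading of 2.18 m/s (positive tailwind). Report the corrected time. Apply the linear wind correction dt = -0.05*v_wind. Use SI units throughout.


dt = -0.05 * v_wind = -0.05 * 2.18 = -0.109 s
t_corrected = t_still + dt = 11.14 + (-0.109)
t_corrected = 11.031 s

11.031 s


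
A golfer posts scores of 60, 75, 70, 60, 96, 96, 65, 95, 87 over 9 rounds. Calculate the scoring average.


Average = sum / n
Sum = 704
Average = 704 / 9 = 78.2222

78.2222


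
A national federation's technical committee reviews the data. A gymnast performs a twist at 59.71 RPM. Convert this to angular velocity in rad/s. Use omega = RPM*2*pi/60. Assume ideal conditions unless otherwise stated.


omega = RPM * 2 * pi / 60
omega = 59.71 * 2 * 3.14159 / 60
omega = 375.169 / 60 = 6.2528 rad/s

6.2528 rad/s


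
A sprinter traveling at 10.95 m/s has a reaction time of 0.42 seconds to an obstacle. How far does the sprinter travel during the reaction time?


d = v * t
d = 10.95 * 0.42
d = 4.599 m

4.599 m


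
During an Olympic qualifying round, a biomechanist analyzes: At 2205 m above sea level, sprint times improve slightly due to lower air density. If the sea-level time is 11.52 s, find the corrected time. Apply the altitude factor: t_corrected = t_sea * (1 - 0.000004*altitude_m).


Correction factor = 1 - 0.000004 * 2205 = 0.99118
t_corrected = t_sea * factor = 11.52 * 0.99118
t_corrected = 11.4184 s

11.4184 s


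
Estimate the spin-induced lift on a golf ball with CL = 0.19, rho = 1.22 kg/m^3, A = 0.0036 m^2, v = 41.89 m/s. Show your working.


FM = 0.5 * CL * rho * A * v^2
FM = 0.5 * 0.19 * 1.22 * 0.0036 * 41.89^2
v^2 = 1754.7721
FM = 0.5 * 0.19 * 1.22 * 0.0036 * 1754.7721 = 0.7322 N

0.7322 N


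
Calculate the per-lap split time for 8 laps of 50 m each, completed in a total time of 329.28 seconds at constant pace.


Split time = total_time / n_laps = 329.28 / 8
Split time = 41.16 s per lap

41.16 s


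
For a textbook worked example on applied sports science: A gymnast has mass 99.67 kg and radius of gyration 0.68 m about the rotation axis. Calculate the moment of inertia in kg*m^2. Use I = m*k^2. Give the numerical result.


I = m * k^2
I = 99.67 * 0.68^2
I = 99.67 * 0.4624 = 46.0874 kg*m^2

46.0874 kg*m^2


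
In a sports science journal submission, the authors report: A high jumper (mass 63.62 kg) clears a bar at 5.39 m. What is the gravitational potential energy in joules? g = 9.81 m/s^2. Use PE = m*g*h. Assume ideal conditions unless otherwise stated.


PE = m * g * h
PE = 63.62 * 9.81 * 5.39
PE = 624.1122 * 5.39 = 3363.9648 J

3363.9648 J


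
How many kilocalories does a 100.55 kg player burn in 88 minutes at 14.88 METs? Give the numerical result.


kcal = MET * mass * time_hr
Convert time: 88 min = 1.4667 hr
kcal = 14.88 * 100.55 * 1.4667
kcal = 2194.4032 kcal

2194.4032 kcal


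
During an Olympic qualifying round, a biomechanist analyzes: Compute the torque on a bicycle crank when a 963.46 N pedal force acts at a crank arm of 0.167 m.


tau = F * d
tau = 963.46 * 0.167
tau = 160.8978 N*m

160.8978 N*m


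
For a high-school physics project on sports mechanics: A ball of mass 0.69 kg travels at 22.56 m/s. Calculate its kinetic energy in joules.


KE = 0.5 * m * v^2
KE = 0.5 * 0.69 * 22.56^2
KE = 0.5 * 0.69 * 508.9536 = 175.589 J

175.589 J


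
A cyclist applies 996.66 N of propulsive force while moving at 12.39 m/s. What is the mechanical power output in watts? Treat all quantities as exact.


P = F * v
P = 996.66 * 12.39
P = 12348.6174 W

12348.6174 W


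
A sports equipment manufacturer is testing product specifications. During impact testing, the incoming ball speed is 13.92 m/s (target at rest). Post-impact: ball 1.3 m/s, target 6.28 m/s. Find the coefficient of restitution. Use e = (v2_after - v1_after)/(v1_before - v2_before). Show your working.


e = (v2_after - v1_after) / (v1_before - v2_before)
Numerator = 6.28 - 1.3 = 4.98
Denominator = 13.92 - 0 = 13.92
e = 4.98 / 13.92 = 0.3578

0.3578


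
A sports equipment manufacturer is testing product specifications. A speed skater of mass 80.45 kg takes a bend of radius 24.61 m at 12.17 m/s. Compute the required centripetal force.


Fc = m * v^2 / r
v^2 = 12.17^2 = 148.1089
Fc = 80.45 * 148.1089 / 24.61
Fc = 11915.361 / 24.61 = 484.1675 N

484.1675 N


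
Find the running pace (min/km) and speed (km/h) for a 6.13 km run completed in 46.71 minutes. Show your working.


Pace = time / distance = 46.71 min / 6.13 km = 7.6199 min/km
Speed = distance / time_in_hours = 6.13 / 0.7785 hr
Speed = 7.8741 km/h

7.6199 min/km, 7.8741 km/h


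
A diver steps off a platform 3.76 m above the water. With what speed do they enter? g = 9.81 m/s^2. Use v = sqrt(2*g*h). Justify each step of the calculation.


v = sqrt(2 * g * h)
v = sqrt(2 * 9.81 * 3.76)
v = sqrt(73.7712) = 8.589 m/s

8.589 m/s


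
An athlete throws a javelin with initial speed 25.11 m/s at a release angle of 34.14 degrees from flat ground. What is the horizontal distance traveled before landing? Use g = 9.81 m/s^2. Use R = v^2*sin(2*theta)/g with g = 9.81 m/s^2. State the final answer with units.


R = v^2 * sin(2*theta) / g
Convert angle to radians: theta = 34.14 deg = 0.5959 rad
sin(2*theta) = sin(1.1917) = 0.929
R = 25.11^2 * 0.929 / 9.81
R = 630.5121 * 0.929 / 9.81 = 59.7093 m

59.7093 m


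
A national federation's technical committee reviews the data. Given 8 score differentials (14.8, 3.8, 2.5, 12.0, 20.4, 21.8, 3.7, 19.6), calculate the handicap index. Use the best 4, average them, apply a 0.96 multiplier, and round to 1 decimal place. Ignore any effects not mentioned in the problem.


All differentials: 14.8, 3.8, 2.5, 12.0, 20.4, 21.8, 3.7, 19.6
Sorted: 2.5, 3.7, 3.8, 12.0, 14.8, 19.6, 20.4, 21.8
Best 4: 2.5, 3.7, 3.8, 12.0
Average of best = 22 / 4 = 5.5
Raw index = 5.5 * 0.96 = 5.28
Handicap index = round(5.28, 1) = 5.3

5.3


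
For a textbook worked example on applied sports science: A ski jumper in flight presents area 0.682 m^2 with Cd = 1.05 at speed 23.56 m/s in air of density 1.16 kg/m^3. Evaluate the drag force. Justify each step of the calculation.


Fd = 0.5 * Cd * rho * A * v^2
Fd = 0.5 * 1.05 * 1.16 * 0.682 * 23.56^2
v^2 = 555.0736
Fd = 0.5 * 1.05 * 1.16 * 0.682 * 555.0736 = 230.5432 N

230.5432 N


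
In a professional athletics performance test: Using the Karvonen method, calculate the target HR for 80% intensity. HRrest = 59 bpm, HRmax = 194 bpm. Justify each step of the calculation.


Target = HRrest + pct*(HRmax - HRrest)
Heart rate reserve = HRmax - HRrest = 194 - 59 = 135 bpm
Fraction = 80% = 0.8
Target = 59 + 0.8 * 135
Target = 59 + 108 = 167 bpm

167 bpm


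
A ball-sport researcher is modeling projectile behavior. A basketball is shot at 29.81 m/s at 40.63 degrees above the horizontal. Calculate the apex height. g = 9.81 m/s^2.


H = (v*sin(theta))^2 / (2*g)
vy = v*sin(theta) = 29.81 * sin(40.63 deg) = 19.4114 m/s
H = vy^2 / (2*g) = 376.8035 / (2*9.81)
H = 376.8035 / 19.62 = 19.2051 m

19.2051 m


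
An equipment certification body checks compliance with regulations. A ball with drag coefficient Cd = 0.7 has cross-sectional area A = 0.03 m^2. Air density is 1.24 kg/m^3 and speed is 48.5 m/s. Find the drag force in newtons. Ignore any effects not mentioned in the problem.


Fd = 0.5 * Cd * rho * A * v^2
Fd = 0.5 * 0.7 * 1.24 * 0.03 * 48.5^2
v^2 = 2352.25
Fd = 0.5 * 0.7 * 1.24 * 0.03 * 2352.25 = 30.6263 N

30.6263 N


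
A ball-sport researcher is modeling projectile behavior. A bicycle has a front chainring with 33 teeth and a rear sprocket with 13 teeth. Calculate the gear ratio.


GR = front_teeth / rear_teeth
GR = 33 / 13
GR = 2.5385

2.5385


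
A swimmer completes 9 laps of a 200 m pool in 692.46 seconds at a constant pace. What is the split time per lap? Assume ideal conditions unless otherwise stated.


Split time = total_time / n_laps = 692.46 / 9
Split time = 76.94 s per lap

76.94 s


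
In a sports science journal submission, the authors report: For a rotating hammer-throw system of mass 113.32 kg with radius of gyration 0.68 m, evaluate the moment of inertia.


I = m * k^2
I = 113.32 * 0.68^2
I = 113.32 * 0.4624 = 52.3992 kg*m^2

52.3992 kg*m^2


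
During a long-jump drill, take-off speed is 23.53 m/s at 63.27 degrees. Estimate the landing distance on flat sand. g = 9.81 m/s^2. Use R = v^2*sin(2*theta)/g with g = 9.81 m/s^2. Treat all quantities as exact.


R = v^2 * sin(2*theta) / g
Convert angle to radians: theta = 63.27 deg = 1.1043 rad
sin(2*theta) = sin(2.2085) = 0.8034
R = 23.53^2 * 0.8034 / 9.81
R = 553.6609 * 0.8034 / 9.81 = 45.345 m

45.345 m


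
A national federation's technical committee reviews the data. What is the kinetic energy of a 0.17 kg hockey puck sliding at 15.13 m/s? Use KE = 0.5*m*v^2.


KE = 0.5 * m * v^2
KE = 0.5 * 0.17 * 15.13^2
KE = 0.5 * 0.17 * 228.9169 = 19.4579 J

19.4579 J


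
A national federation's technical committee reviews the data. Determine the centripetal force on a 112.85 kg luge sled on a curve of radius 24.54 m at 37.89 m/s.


Fc = m * v^2 / r
v^2 = 37.89^2 = 1435.6521
Fc = 112.85 * 1435.6521 / 24.54
Fc = 162013.3395 / 24.54 = 6602.0106 N

6602.0106 N


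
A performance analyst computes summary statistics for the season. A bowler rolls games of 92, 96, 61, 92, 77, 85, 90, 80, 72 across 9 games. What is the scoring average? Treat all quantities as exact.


Average = sum / n
Sum = 745
Average = 745 / 9 = 82.7778

82.7778


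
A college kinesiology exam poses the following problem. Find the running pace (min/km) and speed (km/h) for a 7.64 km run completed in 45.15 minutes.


Pace = time / distance = 45.15 min / 7.64 km = 5.9097 min/km
Speed = distance / time_in_hours = 7.64 / 0.7525 hr
Speed = 10.1528 km/h

5.9097 min/km, 10.1528 km/h


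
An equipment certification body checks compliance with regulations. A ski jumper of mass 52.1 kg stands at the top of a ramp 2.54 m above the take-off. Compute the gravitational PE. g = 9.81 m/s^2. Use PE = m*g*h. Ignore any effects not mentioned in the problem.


PE = m * g * h
PE = 52.1 * 9.81 * 2.54
PE = 511.101 * 2.54 = 1298.1965 J

1298.1965 J


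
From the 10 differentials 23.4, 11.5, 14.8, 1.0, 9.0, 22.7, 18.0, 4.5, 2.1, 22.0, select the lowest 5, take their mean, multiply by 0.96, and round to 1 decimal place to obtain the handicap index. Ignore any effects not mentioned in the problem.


All differentials: 23.4, 11.5, 14.8, 1.0, 9.0, 22.7, 18.0, 4.5, 2.1, 22.0
Sorted: 1.0, 2.1, 4.5, 9.0, 11.5, 14.8, 18.0, 22.0, 22.7, 23.4
Best 5: 1.0, 2.1, 4.5, 9.0, 11.5
Average of best = 28.1 / 5 = 5.62
Raw index = 5.62 * 0.96 = 5.3952
Handicap index = round(5.3952, 1) = 5.4

5.4


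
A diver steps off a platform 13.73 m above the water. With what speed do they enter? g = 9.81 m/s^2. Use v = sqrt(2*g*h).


v = sqrt(2 * g * h)
v = sqrt(2 * 9.81 * 13.73)
v = sqrt(269.3826) = 16.4129 m/s

16.4129 m/s


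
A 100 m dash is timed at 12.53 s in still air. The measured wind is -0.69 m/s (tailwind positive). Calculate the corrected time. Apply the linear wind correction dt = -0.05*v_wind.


dt = -0.05 * v_wind = -0.05 * -0.69 = 0.0345 s
t_corrected = t_still + dt = 12.53 + (0.0345)
t_corrected = 12.5645 s

12.5645 s


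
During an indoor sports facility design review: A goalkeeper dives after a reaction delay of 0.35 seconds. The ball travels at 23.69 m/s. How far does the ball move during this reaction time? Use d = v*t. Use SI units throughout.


d = v * t
d = 23.69 * 0.35
d = 8.2915 m

8.2915 m


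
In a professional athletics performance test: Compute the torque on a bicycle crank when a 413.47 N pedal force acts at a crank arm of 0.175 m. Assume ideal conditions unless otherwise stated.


tau = F * d
tau = 413.47 * 0.175
tau = 72.3572 N*m

72.3572 N*m


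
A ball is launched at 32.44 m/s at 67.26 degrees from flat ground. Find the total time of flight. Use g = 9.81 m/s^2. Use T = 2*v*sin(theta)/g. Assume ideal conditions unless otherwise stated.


T = 2*v*sin(theta)/g
sin(theta) = sin(67.26 deg) = 0.9223
T = 2*32.44*0.9223 / 9.81
T = 59.8368 / 9.81 = 6.0996 s

6.0996 s


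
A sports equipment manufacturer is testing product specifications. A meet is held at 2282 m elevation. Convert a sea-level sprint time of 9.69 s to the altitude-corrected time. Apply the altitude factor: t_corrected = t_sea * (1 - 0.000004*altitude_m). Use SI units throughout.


Correction factor = 1 - 0.000004 * 2282 = 0.990872
t_corrected = t_sea * factor = 9.69 * 0.990872
t_corrected = 9.6015 s

9.6015 s


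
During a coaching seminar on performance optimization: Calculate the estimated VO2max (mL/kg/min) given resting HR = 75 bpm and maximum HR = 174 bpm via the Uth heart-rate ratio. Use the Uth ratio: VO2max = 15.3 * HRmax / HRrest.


VO2max = 15.3 * HRmax / HRrest
VO2max = 15.3 * 174 / 75
VO2max = 2662.2 / 75 = 35.496 mL/kg/min

35.496 mL/kg/min


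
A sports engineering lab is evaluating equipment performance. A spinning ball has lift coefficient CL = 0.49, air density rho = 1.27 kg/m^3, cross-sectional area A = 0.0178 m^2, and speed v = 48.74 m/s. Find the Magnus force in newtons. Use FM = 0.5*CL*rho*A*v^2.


FM = 0.5 * CL * rho * A * v^2
FM = 0.5 * 0.49 * 1.27 * 0.0178 * 48.74^2
v^2 = 2375.5876
FM = 0.5 * 0.49 * 1.27 * 0.0178 * 2375.5876 = 13.1571 N

13.1571 N


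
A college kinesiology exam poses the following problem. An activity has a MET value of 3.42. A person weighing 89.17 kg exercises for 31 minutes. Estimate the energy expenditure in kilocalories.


kcal = MET * mass * time_hr
Convert time: 31 min = 0.5167 hr
kcal = 3.42 * 89.17 * 0.5167
kcal = 157.5634 kcal

157.5634 kcal


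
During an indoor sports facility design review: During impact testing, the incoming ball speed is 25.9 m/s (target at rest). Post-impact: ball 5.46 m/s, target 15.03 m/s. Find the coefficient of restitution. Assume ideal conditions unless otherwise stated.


e = (v2_after - v1_after) / (v1_before - v2_before)
Numerator = 15.03 - 5.46 = 9.57
Denominator = 25.9 - 0 = 25.9
e = 9.57 / 25.9 = 0.3695

0.3695


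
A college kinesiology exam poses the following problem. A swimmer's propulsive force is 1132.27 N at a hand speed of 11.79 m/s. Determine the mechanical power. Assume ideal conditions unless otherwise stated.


P = F * v
P = 1132.27 * 11.79
P = 13349.4633 W

13349.4633 W


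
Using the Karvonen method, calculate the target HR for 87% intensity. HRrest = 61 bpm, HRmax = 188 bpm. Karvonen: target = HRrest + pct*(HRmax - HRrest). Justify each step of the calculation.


Target = HRrest + pct*(HRmax - HRrest)
Heart rate reserve = HRmax - HRrest = 188 - 61 = 127 bpm
Fraction = 87% = 0.87
Target = 61 + 0.87 * 127
Target = 61 + 110.49 = 171.49 bpm

171.49 bpm


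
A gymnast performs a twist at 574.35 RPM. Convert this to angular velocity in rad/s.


omega = RPM * 2 * pi / 60
omega = 574.35 * 2 * 3.14159 / 60
omega = 3608.7475 / 60 = 60.1458 rad/s

60.1458 rad/s


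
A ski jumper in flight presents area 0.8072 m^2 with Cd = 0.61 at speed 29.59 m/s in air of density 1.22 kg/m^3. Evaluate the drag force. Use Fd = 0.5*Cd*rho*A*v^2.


Fd = 0.5 * Cd * rho * A * v^2
Fd = 0.5 * 0.61 * 1.22 * 0.8072 * 29.59^2
v^2 = 875.5681
Fd = 0.5 * 0.61 * 1.22 * 0.8072 * 875.5681 = 262.9849 N

262.9849 N


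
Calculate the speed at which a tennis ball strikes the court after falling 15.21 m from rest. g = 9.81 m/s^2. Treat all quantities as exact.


v = sqrt(2 * g * h)
v = sqrt(2 * 9.81 * 15.21)
v = sqrt(298.4202) = 17.2748 m/s

17.2748 m/s


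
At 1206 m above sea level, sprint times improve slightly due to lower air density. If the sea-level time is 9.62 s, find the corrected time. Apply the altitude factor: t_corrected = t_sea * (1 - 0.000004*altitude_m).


Correction factor = 1 - 0.000004 * 1206 = 0.995176
t_corrected = t_sea * factor = 9.62 * 0.995176
t_corrected = 9.5736 s

9.5736 s


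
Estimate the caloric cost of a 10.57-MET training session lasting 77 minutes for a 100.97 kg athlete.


kcal = MET * mass * time_hr
Convert time: 77 min = 1.2833 hr
kcal = 10.57 * 100.97 * 1.2833
kcal = 1369.6412 kcal

1369.6412 kcal


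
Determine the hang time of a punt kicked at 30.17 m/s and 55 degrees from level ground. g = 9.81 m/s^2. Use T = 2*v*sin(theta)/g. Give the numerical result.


T = 2*v*sin(theta)/g
sin(theta) = sin(55 deg) = 0.8192
T = 2*30.17*0.8192 / 9.81
T = 49.4276 / 9.81 = 5.0385 s

5.0385 s


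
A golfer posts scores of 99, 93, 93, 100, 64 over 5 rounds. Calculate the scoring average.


Average = sum / n
Sum = 449
Average = 449 / 5 = 89.8

89.8


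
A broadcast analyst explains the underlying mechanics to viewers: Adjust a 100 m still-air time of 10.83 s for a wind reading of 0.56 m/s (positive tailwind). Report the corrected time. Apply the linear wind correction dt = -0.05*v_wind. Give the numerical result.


dt = -0.05 * v_wind = -0.05 * 0.56 = -0.028 s
t_corrected = t_still + dt = 10.83 + (-0.028)
t_corrected = 10.802 s

10.802 s


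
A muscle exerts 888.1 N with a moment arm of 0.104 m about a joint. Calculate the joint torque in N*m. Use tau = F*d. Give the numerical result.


tau = F * d
tau = 888.1 * 0.104
tau = 92.3624 N*m

92.3624 N*m


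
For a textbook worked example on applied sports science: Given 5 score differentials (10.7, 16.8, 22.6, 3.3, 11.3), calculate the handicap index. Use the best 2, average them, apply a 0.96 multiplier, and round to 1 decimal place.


All differentials: 10.7, 16.8, 22.6, 3.3, 11.3
Sorted: 3.3, 10.7, 11.3, 16.8, 22.6
Best 2: 3.3, 10.7
Average of best = 14 / 2 = 7
Raw index = 7 * 0.96 = 6.72
Handicap index = round(6.72, 1) = 6.7

6.7


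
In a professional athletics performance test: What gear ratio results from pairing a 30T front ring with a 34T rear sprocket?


GR = front_teeth / rear_teeth
GR = 30 / 34
GR = 0.8824

0.8824


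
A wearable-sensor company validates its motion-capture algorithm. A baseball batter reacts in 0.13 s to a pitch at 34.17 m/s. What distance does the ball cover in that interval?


d = v * t
d = 34.17 * 0.13
d = 4.4421 m

4.4421 m


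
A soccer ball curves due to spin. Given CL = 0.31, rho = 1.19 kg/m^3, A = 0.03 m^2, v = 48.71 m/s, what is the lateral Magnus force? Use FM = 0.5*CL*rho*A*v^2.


FM = 0.5 * CL * rho * A * v^2
FM = 0.5 * 0.31 * 1.19 * 0.03 * 48.71^2
v^2 = 2372.6641
FM = 0.5 * 0.31 * 1.19 * 0.03 * 2372.6641 = 13.1291 N

13.1291 N


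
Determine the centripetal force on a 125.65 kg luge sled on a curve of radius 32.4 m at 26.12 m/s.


Fc = m * v^2 / r
v^2 = 26.12^2 = 682.2544
Fc = 125.65 * 682.2544 / 32.4
Fc = 85725.2654 / 32.4 = 2645.8415 N

2645.8415 N


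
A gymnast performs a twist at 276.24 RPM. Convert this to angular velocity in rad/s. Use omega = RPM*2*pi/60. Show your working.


omega = RPM * 2 * pi / 60
omega = 276.24 * 2 * 3.14159 / 60
omega = 1735.6671 / 60 = 28.9278 rad/s

28.9278 rad/s


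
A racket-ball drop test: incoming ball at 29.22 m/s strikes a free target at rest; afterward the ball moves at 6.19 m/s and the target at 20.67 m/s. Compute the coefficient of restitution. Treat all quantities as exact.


e = (v2_after - v1_after) / (v1_before - v2_before)
Numerator = 20.67 - 6.19 = 14.48
Denominator = 29.22 - 0 = 29.22
e = 14.48 / 29.22 = 0.4956

0.4956


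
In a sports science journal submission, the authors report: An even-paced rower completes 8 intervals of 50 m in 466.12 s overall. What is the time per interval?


Split time = total_time / n_laps = 466.12 / 8
Split time = 58.265 s per lap

58.265 s


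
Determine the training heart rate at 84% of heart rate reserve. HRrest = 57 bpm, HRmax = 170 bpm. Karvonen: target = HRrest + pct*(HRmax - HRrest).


Target = HRrest + pct*(HRmax - HRrest)
Heart rate reserve = HRmax - HRrest = 170 - 57 = 113 bpm
Fraction = 84% = 0.84
Target = 57 + 0.84 * 113
Target = 57 + 94.92 = 151.92 bpm

151.92 bpm


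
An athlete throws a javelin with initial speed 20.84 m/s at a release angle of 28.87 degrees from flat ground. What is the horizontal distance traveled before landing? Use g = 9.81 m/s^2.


R = v^2 * sin(2*theta) / g
Convert angle to radians: theta = 28.87 deg = 0.5039 rad
sin(2*theta) = sin(1.0078) = 0.8456
R = 20.84^2 * 0.8456 / 9.81
R = 434.3056 * 0.8456 / 9.81 = 37.4377 m

37.4377 m


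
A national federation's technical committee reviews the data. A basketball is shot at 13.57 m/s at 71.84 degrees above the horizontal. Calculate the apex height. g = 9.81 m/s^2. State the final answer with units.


H = (v*sin(theta))^2 / (2*g)
vy = v*sin(theta) = 13.57 * sin(71.84 deg) = 12.8941 m/s
H = vy^2 / (2*g) = 166.2572 / (2*9.81)
H = 166.2572 / 19.62 = 8.4739 m

8.4739 m


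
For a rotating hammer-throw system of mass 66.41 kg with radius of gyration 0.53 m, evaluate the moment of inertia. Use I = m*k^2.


I = m * k^2
I = 66.41 * 0.53^2
I = 66.41 * 0.2809 = 18.6546 kg*m^2

18.6546 kg*m^2


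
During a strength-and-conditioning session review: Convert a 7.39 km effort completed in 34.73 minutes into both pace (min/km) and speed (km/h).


Pace = time / distance = 34.73 min / 7.39 km = 4.6996 min/km
Speed = distance / time_in_hours = 7.39 / 0.5788 hr
Speed = 12.7671 km/h

4.6996 min/km, 12.7671 km/h


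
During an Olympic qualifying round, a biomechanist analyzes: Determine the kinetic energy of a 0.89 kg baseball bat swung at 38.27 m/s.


KE = 0.5 * m * v^2
KE = 0.5 * 0.89 * 38.27^2
KE = 0.5 * 0.89 * 1464.5929 = 651.7438 J

651.7438 J


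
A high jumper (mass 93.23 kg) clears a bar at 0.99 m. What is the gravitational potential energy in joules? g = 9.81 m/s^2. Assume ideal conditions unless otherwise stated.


PE = m * g * h
PE = 93.23 * 9.81 * 0.99
PE = 914.5863 * 0.99 = 905.4404 J

905.4404 J


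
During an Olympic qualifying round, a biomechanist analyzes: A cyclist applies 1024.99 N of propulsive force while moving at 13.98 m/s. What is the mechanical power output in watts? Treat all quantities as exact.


P = F * v
P = 1024.99 * 13.98
P = 14329.3602 W

14329.3602 W


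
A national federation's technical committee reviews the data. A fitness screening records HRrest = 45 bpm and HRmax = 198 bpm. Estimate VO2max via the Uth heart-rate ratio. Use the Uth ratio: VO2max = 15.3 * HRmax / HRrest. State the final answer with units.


VO2max = 15.3 * HRmax / HRrest
VO2max = 15.3 * 198 / 45
VO2max = 3029.4 / 45 = 67.32 mL/kg/min

67.32 mL/kg/min


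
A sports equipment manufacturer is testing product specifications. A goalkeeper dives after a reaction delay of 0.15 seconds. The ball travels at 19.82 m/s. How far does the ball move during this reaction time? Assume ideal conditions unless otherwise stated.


d = v * t
d = 19.82 * 0.15
d = 2.973 m

2.973 m


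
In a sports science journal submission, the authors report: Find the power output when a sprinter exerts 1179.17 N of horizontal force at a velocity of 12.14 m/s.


P = F * v
P = 1179.17 * 12.14
P = 14315.1238 W

14315.1238 W


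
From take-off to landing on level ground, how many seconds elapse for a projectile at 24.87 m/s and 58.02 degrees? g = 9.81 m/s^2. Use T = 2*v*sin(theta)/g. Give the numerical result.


T = 2*v*sin(theta)/g
sin(theta) = sin(58.02 deg) = 0.8482
T = 2*24.87*0.8482 / 9.81
T = 42.1911 / 9.81 = 4.3008 s

4.3008 s


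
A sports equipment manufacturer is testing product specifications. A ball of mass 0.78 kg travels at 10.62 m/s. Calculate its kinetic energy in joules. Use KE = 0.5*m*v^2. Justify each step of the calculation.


KE = 0.5 * m * v^2
KE = 0.5 * 0.78 * 10.62^2
KE = 0.5 * 0.78 * 112.7844 = 43.9859 J

43.9859 J


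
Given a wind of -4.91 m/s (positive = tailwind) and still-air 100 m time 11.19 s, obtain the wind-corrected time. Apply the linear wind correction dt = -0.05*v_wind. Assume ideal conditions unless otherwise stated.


dt = -0.05 * v_wind = -0.05 * -4.91 = 0.2455 s
t_corrected = t_still + dt = 11.19 + (0.2455)
t_corrected = 11.4355 s

11.4355 s


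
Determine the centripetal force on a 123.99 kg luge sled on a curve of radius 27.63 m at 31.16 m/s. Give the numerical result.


Fc = m * v^2 / r
v^2 = 31.16^2 = 970.9456
Fc = 123.99 * 970.9456 / 27.63
Fc = 120387.5449 / 27.63 = 4357.1316 N

4357.1316 N


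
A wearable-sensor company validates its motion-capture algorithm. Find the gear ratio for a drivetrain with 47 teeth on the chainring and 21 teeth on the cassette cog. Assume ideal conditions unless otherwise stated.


GR = front_teeth / rear_teeth
GR = 47 / 21
GR = 2.2381

2.2381


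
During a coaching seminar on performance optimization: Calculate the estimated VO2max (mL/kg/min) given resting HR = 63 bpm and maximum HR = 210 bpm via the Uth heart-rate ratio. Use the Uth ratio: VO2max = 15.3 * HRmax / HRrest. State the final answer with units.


VO2max = 15.3 * HRmax / HRrest
VO2max = 15.3 * 210 / 63
VO2max = 3213 / 63 = 51 mL/kg/min

51 mL/kg/min
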